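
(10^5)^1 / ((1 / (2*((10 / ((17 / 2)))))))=4000000 / 17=235294.12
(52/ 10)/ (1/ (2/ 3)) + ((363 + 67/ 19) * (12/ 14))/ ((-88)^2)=6773033/ 1931160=3.51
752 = 752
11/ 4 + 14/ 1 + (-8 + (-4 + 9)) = 55/ 4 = 13.75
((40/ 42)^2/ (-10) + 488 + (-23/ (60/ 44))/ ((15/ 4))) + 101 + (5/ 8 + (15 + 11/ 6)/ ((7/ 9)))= 53509121/ 88200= 606.68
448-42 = 406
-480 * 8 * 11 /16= -2640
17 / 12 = 1.42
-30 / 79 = -0.38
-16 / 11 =-1.45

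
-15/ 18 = -5/ 6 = -0.83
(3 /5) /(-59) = -3 /295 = -0.01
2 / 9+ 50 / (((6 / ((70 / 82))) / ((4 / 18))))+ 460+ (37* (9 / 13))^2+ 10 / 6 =209461432 / 187083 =1119.62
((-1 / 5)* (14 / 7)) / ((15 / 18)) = -12 / 25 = -0.48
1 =1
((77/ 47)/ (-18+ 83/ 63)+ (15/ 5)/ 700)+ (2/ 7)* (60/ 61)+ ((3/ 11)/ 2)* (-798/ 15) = -163976976159/ 23201770900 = -7.07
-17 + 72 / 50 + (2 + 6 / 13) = -4257 / 325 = -13.10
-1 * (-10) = 10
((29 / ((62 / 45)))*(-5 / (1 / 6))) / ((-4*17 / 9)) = 176175 / 2108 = 83.57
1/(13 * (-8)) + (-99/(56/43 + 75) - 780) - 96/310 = -41339491747/52889720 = -781.62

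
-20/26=-10/13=-0.77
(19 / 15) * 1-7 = -5.73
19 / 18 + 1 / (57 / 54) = 685 / 342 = 2.00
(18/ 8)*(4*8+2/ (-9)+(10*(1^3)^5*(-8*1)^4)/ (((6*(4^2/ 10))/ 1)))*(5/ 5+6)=135401/ 2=67700.50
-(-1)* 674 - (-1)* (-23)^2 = 1203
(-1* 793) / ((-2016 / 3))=793 / 672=1.18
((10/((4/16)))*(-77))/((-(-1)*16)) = -192.50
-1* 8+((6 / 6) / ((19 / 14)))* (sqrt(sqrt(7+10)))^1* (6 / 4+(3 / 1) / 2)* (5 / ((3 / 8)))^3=-8+896000* 17^(1 / 4) / 171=10631.57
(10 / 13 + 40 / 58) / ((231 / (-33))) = -550 / 2639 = -0.21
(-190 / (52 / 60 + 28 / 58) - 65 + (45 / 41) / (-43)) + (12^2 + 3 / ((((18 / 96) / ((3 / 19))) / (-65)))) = -4444501274 / 19662739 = -226.04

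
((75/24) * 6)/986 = 75/3944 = 0.02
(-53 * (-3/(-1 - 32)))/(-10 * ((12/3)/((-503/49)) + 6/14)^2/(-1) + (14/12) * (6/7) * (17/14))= -1314128746/335317961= -3.92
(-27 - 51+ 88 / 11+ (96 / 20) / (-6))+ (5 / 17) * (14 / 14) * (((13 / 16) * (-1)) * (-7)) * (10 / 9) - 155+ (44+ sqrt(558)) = -1101241 / 6120+ 3 * sqrt(62) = -156.32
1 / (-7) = -1 / 7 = -0.14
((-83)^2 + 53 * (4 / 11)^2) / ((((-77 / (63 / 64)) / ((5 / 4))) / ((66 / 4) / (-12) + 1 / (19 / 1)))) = 7547301765 / 51791872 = 145.72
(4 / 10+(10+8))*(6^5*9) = 6438528 / 5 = 1287705.60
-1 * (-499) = 499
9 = 9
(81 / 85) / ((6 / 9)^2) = 729 / 340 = 2.14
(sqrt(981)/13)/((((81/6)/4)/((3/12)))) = 2 * sqrt(109)/117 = 0.18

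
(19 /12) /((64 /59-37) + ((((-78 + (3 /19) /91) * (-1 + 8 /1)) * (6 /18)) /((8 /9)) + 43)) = -553774 /69132225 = -0.01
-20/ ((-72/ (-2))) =-5/ 9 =-0.56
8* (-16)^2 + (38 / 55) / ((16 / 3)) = 901177 / 440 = 2048.13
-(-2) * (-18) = -36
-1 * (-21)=21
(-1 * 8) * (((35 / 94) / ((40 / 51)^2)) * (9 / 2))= -163863 / 7520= -21.79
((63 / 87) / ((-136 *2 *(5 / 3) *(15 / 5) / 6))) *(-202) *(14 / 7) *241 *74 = 56738871 / 2465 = 23017.80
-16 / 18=-8 / 9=-0.89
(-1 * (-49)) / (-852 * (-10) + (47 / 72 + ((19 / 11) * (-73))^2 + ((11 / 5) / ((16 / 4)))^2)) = 21344400 / 10637296519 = 0.00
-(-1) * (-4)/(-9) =4/9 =0.44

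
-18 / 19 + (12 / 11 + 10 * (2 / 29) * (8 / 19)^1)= 2630 / 6061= 0.43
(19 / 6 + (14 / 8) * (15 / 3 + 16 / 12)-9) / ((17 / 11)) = 231 / 68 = 3.40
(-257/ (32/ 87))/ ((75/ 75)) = -22359/ 32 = -698.72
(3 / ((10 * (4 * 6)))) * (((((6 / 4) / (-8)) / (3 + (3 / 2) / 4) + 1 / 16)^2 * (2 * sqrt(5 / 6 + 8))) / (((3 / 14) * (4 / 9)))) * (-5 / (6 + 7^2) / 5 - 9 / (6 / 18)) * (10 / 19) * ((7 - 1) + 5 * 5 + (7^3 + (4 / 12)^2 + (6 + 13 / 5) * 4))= -95609983 * sqrt(318) / 7800883200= -0.22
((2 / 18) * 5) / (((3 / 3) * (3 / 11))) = 55 / 27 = 2.04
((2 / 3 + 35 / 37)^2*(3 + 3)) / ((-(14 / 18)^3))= -15571926 / 469567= -33.16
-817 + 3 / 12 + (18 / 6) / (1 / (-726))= -11979 / 4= -2994.75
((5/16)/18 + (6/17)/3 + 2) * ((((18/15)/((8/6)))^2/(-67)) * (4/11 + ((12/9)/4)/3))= -491291/40092800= -0.01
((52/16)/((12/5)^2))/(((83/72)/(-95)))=-30875/664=-46.50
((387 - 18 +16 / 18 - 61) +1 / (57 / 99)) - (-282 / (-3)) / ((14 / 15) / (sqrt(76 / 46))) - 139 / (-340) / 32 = 577936729 / 1860480 - 705 * sqrt(874) / 161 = 181.18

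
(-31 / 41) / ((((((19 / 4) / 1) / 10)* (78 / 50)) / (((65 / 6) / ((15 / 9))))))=-15500 / 2337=-6.63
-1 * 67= -67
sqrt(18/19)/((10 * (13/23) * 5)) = 0.03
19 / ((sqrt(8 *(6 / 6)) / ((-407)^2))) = 3147331 *sqrt(2) / 4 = 1112749.55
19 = 19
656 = 656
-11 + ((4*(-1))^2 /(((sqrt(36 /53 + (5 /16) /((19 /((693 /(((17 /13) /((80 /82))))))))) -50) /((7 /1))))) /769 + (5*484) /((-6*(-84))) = -2100952680241831 /338790314677626 -1008*sqrt(223395451878) /2688812021251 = -6.20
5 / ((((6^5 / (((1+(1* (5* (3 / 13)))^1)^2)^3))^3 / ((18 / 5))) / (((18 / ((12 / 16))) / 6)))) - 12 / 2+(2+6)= 358607803802400614522743318 / 179290241777865566885606667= 2.00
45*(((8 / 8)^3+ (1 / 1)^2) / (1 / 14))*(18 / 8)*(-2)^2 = 11340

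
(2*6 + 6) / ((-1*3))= -6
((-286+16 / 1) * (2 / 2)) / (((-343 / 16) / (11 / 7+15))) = 501120 / 2401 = 208.71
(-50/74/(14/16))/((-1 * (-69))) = -200/17871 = -0.01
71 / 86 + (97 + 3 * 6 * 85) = 139993 / 86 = 1627.83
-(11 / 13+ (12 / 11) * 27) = -4333 / 143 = -30.30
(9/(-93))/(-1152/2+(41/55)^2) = 9075/53962289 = 0.00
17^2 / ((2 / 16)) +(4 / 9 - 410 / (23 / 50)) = 294176 / 207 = 1421.14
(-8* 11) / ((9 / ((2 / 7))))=-176 / 63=-2.79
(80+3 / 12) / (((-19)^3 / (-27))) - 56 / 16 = -87359 / 27436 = -3.18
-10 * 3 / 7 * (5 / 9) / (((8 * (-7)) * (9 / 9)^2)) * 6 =25 / 98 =0.26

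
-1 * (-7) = 7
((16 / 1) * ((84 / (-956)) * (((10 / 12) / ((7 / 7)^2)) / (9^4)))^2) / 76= 1225 / 46718563254579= 0.00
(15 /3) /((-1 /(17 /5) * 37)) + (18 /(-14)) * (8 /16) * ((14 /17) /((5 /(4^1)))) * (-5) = 1043 /629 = 1.66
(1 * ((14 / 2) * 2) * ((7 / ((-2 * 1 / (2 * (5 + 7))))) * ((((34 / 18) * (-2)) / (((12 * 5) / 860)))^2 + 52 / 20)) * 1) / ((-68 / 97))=101682801682 / 20655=4922914.63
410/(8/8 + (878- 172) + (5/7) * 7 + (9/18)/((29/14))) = 2378/4131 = 0.58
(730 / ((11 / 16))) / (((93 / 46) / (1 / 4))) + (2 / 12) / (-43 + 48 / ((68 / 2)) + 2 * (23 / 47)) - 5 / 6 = 1443494581 / 11064427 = 130.46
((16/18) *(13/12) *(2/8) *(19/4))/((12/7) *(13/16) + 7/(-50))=43225/47358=0.91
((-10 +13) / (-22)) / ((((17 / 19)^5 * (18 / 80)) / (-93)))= 1535181380 / 15618427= 98.29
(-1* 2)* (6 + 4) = -20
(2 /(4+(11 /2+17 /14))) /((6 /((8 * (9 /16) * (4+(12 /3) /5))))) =84 /125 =0.67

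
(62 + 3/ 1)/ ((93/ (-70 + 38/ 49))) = -220480/ 4557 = -48.38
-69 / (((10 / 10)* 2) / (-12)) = 414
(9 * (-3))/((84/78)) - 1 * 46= -995/14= -71.07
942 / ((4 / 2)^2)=471 / 2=235.50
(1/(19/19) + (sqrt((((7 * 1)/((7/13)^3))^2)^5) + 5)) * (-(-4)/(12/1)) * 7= 422811395.84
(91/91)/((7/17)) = 17/7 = 2.43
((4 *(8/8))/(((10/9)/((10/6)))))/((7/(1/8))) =0.11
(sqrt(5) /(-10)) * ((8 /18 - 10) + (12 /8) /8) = 1349 * sqrt(5) /1440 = 2.09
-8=-8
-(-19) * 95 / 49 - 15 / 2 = 2875 / 98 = 29.34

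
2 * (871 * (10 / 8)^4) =544375 / 128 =4252.93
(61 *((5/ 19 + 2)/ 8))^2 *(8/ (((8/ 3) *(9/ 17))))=116962193/ 69312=1687.47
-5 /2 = -2.50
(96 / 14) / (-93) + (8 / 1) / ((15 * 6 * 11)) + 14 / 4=3.43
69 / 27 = 2.56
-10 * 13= -130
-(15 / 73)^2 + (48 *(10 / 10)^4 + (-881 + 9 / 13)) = -832.35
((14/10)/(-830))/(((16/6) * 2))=-21/66400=-0.00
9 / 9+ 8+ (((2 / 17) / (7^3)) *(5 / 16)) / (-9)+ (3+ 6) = 7556971 / 419832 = 18.00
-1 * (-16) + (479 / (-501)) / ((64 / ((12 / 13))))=555297 / 34736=15.99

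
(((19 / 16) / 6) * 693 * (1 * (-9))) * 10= -197505 / 16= -12344.06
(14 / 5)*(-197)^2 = 543326 / 5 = 108665.20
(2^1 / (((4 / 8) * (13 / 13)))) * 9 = 36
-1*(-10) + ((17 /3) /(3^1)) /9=827 /81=10.21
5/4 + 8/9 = 77/36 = 2.14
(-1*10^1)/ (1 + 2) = -3.33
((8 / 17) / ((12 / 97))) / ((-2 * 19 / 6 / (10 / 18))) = -970 / 2907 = -0.33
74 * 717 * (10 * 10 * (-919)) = -4876030200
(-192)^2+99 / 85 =3133539 / 85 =36865.16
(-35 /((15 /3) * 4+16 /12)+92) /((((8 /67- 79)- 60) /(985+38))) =-396372603 /595520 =-665.59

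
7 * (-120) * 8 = -6720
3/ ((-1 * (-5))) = 3/ 5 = 0.60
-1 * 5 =-5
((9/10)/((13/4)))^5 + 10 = 11604795818/1160290625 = 10.00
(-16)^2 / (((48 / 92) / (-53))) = -78016 / 3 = -26005.33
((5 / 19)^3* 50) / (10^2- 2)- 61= -20498426 / 336091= -60.99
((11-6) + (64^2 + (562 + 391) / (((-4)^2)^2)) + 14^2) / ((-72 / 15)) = -1834975 / 2048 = -895.98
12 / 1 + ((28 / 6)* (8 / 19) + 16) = 29.96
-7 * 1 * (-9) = 63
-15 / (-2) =7.50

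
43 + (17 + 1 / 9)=541 / 9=60.11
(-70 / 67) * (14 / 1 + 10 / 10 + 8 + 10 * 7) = -6510 / 67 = -97.16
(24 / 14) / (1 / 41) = 492 / 7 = 70.29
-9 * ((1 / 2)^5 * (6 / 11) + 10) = -90.15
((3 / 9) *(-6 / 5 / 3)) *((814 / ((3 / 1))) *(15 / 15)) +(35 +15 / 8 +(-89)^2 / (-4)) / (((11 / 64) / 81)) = -453368428 / 495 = -915895.81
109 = 109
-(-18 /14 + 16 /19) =59 /133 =0.44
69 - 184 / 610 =20953 / 305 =68.70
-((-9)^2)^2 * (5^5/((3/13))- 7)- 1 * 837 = -88801785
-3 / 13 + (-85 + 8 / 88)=-12175 / 143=-85.14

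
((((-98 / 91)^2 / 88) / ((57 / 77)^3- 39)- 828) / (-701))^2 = 24315669188847264688632769 / 17428548944306472237901584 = 1.40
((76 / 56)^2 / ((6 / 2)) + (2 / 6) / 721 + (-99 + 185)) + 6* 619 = 230180411 / 60564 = 3800.61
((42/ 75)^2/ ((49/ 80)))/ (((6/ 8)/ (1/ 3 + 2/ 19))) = 256/ 855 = 0.30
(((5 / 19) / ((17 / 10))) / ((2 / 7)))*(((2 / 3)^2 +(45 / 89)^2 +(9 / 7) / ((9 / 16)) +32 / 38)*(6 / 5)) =2.49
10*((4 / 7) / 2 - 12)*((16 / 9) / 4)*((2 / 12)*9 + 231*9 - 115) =-6446840 / 63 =-102330.79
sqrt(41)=6.40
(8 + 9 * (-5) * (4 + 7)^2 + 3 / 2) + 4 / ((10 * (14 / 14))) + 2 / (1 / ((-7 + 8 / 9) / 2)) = -5441.21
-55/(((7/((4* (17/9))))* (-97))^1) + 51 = 315401/6111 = 51.61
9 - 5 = 4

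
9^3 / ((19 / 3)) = 2187 / 19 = 115.11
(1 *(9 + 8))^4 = 83521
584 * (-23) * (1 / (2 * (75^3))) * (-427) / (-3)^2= 2867732 / 3796875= 0.76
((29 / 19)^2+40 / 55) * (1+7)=97112 / 3971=24.46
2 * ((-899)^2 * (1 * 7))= 11314814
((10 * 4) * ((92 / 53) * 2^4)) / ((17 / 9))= 529920 / 901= 588.15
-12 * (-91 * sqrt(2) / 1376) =273 * sqrt(2) / 344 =1.12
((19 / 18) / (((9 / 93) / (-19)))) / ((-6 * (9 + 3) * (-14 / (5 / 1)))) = -55955 / 54432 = -1.03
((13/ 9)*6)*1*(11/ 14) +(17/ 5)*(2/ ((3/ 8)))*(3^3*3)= 154939/ 105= 1475.61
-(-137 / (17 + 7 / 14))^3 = 20570824 / 42875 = 479.79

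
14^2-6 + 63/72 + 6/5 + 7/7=7723/40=193.08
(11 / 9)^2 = 121 / 81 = 1.49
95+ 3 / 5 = 478 / 5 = 95.60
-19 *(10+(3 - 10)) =-57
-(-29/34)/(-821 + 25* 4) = -29/24514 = -0.00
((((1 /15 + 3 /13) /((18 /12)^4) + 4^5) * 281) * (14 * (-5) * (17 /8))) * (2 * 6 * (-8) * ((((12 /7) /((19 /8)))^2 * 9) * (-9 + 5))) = -2531918257061888 /32851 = -77072790997.59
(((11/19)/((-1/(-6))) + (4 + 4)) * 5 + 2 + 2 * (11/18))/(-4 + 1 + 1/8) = -82888/3933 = -21.08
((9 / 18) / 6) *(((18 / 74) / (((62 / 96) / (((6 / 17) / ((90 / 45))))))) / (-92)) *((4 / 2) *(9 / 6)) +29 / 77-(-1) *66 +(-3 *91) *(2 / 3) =-3992796968 / 34532729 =-115.62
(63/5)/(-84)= -3/20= -0.15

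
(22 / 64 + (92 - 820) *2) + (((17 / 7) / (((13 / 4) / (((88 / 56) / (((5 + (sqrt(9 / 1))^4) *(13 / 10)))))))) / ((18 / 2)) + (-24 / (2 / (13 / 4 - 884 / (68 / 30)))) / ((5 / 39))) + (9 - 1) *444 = 38296.14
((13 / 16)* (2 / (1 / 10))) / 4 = 65 / 16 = 4.06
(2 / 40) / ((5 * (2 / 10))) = 1 / 20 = 0.05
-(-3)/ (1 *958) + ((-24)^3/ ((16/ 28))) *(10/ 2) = -115879677/ 958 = -120960.00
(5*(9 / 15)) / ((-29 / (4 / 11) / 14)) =-0.53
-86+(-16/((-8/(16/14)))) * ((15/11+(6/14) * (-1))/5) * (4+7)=-19918/245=-81.30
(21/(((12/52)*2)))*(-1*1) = -91/2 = -45.50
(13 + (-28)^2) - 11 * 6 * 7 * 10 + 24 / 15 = -19107 / 5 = -3821.40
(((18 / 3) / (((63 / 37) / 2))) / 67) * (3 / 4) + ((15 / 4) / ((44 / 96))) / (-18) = -1938 / 5159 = -0.38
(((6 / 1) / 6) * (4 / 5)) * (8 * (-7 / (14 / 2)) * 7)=-224 / 5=-44.80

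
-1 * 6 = -6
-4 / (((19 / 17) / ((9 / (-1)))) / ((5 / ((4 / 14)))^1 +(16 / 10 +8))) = 82926 / 95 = 872.91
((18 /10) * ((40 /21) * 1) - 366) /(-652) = 1269 /2282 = 0.56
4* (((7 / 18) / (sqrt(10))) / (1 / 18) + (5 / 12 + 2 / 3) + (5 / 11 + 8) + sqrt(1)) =14* sqrt(10) / 5 + 1391 / 33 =51.01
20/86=10/43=0.23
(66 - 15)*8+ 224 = 632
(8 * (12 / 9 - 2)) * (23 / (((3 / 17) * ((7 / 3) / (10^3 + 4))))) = -6281024 / 21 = -299096.38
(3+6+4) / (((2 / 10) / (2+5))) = 455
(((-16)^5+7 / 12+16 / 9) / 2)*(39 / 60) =-490732463 / 1440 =-340786.43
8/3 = 2.67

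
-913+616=-297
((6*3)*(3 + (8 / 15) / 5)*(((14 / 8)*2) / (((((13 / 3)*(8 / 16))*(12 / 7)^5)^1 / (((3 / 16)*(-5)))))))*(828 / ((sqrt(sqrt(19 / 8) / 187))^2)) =-117899945317*sqrt(38) / 1264640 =-574696.41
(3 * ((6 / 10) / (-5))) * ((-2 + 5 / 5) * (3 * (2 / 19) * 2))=108 / 475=0.23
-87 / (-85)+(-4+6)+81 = 7142 / 85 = 84.02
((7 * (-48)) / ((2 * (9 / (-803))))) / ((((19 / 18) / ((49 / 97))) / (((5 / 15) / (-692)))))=-1101716 / 318839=-3.46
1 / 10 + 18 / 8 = 2.35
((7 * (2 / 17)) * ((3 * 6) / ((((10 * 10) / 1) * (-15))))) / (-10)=21 / 21250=0.00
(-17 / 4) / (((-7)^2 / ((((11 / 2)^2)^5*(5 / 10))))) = -440936218217 / 401408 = -1098473.92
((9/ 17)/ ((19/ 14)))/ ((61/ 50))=6300/ 19703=0.32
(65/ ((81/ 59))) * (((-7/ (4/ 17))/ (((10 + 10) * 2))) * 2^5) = -91273/ 81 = -1126.83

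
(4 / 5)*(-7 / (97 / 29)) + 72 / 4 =7918 / 485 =16.33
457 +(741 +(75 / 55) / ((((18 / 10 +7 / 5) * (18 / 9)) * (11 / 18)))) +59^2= 9059219 / 1936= 4679.35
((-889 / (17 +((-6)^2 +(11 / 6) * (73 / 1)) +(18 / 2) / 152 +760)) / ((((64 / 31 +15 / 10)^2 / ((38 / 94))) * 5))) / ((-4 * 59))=7401906456 / 292395012719095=0.00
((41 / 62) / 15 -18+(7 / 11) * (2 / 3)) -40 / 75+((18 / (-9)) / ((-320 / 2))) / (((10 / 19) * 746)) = -11029142963 / 610526400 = -18.06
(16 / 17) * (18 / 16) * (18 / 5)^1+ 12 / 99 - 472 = -1312928 / 2805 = -468.07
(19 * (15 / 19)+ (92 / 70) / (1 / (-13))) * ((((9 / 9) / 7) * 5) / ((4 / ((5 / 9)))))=-365 / 1764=-0.21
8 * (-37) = -296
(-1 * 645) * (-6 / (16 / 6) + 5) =-7095 / 4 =-1773.75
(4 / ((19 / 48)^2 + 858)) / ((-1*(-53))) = 9216 / 104791229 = 0.00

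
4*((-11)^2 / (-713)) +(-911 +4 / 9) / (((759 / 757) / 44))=-769261328 / 19251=-39959.55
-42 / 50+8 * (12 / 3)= 779 / 25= 31.16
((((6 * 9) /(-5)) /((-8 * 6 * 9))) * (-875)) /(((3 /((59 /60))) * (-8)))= 2065 /2304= 0.90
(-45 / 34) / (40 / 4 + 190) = -9 / 1360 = -0.01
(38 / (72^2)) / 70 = 19 / 181440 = 0.00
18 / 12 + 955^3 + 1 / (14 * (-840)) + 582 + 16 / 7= 10242777258839 / 11760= 870984460.79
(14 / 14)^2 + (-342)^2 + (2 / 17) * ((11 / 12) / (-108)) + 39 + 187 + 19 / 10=6454984877 / 55080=117192.90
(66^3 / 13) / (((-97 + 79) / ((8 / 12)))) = -10648 / 13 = -819.08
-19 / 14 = -1.36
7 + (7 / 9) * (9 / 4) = 8.75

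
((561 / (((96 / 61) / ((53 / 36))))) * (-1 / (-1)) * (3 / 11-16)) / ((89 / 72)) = -9508253 / 1424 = -6677.14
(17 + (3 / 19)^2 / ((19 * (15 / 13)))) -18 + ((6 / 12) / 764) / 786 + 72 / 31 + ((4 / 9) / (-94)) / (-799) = 190415338431512683 / 143848154101375440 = 1.32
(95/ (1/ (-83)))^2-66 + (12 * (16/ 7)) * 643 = 435335569/ 7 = 62190795.57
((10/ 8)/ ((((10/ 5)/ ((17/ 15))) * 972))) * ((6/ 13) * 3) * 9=17/ 1872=0.01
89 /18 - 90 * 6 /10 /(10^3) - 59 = -243493 /4500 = -54.11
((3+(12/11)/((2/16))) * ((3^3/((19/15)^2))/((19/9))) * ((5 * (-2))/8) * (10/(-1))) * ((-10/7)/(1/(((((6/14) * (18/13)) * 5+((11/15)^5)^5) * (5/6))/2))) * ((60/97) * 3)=-2932084600981881489847062084115913/765534571480072711944580078125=-3830.11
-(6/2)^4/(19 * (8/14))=-567/76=-7.46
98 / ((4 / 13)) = 637 / 2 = 318.50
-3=-3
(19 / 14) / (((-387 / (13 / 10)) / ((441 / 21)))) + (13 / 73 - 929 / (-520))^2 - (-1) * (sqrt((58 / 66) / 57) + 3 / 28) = sqrt(6061) / 627 + 5037083127367 / 1301188324800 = 4.00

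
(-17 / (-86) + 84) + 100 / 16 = 15557 / 172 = 90.45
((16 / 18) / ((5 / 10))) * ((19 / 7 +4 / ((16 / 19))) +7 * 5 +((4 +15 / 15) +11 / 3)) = 17180 / 189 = 90.90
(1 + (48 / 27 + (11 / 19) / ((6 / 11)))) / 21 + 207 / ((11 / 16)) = 23801227 / 79002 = 301.27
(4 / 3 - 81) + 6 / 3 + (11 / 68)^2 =-1077029 / 13872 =-77.64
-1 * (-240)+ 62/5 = 1262/5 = 252.40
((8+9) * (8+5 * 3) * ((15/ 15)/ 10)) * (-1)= -391/ 10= -39.10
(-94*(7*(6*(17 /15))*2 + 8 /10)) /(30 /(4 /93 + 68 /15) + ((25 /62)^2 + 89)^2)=-1.13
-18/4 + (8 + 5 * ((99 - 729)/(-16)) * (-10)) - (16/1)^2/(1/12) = -20149/4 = -5037.25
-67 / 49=-1.37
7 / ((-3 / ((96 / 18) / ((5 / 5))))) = -112 / 9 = -12.44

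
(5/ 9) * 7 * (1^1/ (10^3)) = 7/ 1800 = 0.00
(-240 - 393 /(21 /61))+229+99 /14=-2291 /2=-1145.50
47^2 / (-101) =-2209 / 101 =-21.87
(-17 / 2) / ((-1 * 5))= 17 / 10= 1.70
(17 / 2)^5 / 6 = 1419857 / 192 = 7395.09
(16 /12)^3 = 2.37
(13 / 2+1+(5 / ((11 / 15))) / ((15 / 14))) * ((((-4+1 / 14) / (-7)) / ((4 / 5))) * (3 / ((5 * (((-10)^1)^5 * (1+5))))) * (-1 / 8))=61 / 50176000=0.00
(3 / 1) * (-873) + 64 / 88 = -28801 / 11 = -2618.27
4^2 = 16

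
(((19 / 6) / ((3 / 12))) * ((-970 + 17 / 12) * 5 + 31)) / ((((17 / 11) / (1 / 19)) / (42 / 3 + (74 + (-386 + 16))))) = 29853131 / 51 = 585355.51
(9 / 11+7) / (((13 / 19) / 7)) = 79.99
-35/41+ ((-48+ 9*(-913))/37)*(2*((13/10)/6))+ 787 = 2091485/3034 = 689.35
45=45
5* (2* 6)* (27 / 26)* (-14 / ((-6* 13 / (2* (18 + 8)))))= 7560 / 13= 581.54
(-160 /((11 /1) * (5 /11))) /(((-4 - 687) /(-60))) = -1920 /691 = -2.78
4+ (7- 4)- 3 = 4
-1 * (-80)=80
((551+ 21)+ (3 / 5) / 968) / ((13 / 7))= 19379381 / 62920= 308.00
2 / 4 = 0.50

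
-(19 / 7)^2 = -361 / 49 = -7.37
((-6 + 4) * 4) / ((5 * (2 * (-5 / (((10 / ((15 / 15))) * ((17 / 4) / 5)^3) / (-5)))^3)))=-118587876497 / 10000000000000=-0.01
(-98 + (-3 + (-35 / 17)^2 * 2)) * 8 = -213912 / 289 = -740.18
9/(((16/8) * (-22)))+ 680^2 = 20345591/44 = 462399.80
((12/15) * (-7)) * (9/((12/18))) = -378/5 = -75.60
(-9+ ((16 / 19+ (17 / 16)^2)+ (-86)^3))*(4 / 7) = -441972939 / 1216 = -363464.59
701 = 701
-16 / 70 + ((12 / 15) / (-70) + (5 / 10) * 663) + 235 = 28313 / 50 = 566.26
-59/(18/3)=-59/6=-9.83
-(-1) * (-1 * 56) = -56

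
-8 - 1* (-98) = 90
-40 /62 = -0.65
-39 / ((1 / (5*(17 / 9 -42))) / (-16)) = -375440 / 3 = -125146.67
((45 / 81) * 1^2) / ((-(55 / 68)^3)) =-314432 / 299475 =-1.05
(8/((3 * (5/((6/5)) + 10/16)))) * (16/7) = 1024/805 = 1.27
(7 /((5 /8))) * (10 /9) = 112 /9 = 12.44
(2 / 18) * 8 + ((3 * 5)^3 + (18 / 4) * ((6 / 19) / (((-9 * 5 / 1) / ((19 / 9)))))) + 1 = 151957 / 45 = 3376.82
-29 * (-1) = 29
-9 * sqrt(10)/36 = -0.79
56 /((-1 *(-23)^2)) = -56 /529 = -0.11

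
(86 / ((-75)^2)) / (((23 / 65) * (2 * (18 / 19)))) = 10621 / 465750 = 0.02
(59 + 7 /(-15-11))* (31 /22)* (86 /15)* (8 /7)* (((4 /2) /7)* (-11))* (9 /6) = -8141964 /3185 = -2556.35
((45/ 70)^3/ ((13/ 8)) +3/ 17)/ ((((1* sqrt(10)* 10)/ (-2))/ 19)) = -48963* sqrt(10)/ 379015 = -0.41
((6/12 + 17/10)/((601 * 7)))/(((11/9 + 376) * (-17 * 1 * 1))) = -99/1214035025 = -0.00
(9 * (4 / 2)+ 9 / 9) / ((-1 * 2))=-9.50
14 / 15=0.93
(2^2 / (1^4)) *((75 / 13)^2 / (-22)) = -11250 / 1859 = -6.05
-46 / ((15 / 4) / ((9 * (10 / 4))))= -276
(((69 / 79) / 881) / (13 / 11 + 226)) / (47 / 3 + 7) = 759 / 3942365756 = 0.00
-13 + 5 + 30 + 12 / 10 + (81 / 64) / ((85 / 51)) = 7667 / 320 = 23.96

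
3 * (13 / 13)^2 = 3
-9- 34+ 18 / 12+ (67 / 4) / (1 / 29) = 1777 / 4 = 444.25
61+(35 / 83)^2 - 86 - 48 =-501672 / 6889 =-72.82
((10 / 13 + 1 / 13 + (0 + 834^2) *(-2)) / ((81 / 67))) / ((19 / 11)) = -13328235965 / 20007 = -666178.64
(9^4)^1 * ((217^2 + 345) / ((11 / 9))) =2800930266 / 11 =254630024.18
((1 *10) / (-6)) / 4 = -5 / 12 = -0.42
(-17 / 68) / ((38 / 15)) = -15 / 152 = -0.10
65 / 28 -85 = -2315 / 28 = -82.68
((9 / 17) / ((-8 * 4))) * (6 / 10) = -27 / 2720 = -0.01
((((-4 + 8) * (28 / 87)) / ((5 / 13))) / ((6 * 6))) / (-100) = -91 / 97875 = -0.00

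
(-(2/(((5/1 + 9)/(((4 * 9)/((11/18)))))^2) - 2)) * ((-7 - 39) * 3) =27336972/5929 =4610.72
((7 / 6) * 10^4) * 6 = 70000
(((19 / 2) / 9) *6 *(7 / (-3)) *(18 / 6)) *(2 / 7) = -38 / 3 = -12.67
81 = 81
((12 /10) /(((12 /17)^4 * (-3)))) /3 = -83521 /155520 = -0.54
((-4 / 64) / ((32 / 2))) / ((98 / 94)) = -47 / 12544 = -0.00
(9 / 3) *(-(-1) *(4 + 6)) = 30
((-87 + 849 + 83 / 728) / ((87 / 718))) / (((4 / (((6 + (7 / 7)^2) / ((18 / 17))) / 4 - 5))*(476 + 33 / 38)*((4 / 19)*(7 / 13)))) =-17328861007021 / 177983592192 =-97.36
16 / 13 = 1.23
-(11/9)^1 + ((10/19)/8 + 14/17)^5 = -21577271825676811/32400751084121088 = -0.67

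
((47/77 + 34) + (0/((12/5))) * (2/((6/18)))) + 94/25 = 73863/1925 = 38.37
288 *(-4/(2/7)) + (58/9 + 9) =-36149/9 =-4016.56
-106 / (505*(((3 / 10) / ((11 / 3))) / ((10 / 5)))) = -4664 / 909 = -5.13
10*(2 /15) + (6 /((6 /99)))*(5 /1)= 1489 /3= 496.33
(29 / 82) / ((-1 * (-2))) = 29 / 164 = 0.18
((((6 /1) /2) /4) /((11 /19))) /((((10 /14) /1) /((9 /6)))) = 1197 /440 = 2.72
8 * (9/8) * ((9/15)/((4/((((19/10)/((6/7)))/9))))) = 133/400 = 0.33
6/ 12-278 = -277.50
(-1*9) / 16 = -9 / 16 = -0.56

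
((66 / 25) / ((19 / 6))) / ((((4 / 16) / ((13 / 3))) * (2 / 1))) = 3432 / 475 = 7.23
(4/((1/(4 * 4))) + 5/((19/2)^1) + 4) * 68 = 4659.79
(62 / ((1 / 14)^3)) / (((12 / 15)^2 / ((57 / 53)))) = 15152025 / 53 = 285887.26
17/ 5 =3.40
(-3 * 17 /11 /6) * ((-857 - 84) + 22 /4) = 31807 /44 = 722.89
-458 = -458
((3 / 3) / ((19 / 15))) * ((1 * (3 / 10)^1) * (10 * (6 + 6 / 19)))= 14.96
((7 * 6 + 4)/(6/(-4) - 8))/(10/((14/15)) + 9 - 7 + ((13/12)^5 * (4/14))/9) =-103016448/271505953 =-0.38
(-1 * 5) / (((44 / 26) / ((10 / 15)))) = -65 / 33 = -1.97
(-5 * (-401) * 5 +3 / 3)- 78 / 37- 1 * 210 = 363114 / 37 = 9813.89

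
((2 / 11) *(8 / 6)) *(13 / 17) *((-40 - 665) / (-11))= 24440 / 2057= 11.88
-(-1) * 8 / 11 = 8 / 11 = 0.73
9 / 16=0.56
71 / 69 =1.03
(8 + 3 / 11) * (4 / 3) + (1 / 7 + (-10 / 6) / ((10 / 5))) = 4777 / 462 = 10.34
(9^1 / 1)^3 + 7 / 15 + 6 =11032 / 15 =735.47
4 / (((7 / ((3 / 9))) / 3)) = 4 / 7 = 0.57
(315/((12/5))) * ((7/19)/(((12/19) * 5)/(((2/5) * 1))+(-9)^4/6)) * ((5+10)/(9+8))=2625/67762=0.04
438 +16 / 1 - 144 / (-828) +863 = 30295 / 23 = 1317.17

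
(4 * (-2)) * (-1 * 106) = 848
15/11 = 1.36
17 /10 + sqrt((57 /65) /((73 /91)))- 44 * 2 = -863 /10 + sqrt(145635) /365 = -85.25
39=39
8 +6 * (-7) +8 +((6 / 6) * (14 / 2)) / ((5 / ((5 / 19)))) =-487 / 19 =-25.63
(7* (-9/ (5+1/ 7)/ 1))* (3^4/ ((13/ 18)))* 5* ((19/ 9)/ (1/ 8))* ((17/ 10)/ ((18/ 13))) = -142443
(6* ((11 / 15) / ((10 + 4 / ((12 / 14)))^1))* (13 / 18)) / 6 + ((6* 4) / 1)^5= 2866544653 / 360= 7962624.04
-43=-43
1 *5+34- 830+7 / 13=-790.46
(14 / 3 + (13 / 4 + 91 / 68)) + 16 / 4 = 13.25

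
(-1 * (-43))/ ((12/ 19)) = 817/ 12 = 68.08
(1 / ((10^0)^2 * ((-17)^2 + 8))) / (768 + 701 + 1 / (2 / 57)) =2 / 889515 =0.00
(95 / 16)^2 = 9025 / 256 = 35.25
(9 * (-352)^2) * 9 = 10036224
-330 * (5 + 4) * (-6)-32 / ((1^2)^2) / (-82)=17820.39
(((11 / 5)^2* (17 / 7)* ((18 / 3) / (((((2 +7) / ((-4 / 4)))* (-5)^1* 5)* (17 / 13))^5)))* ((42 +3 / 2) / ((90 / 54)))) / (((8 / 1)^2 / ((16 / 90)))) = 1302867137 / 561894868212890625000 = 0.00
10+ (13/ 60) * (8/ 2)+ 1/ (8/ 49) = 2039/ 120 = 16.99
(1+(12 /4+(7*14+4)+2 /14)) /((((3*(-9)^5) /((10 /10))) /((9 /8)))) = -0.00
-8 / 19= -0.42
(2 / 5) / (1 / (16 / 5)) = 1.28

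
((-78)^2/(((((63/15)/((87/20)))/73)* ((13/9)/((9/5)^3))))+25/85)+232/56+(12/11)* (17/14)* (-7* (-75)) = 304005887673/163625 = 1857942.78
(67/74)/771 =67/57054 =0.00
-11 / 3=-3.67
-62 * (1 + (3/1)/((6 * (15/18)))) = -496/5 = -99.20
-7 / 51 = -0.14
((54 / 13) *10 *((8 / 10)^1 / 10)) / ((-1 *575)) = -216 / 37375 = -0.01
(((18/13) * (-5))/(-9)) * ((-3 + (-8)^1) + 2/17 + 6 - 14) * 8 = -25680/221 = -116.20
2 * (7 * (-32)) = -448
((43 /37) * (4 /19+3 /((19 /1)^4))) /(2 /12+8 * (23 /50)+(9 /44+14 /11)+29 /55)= 3893594100 /93105622993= 0.04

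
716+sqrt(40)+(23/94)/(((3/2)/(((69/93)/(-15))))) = 2 * sqrt(10)+46944011/65565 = 722.32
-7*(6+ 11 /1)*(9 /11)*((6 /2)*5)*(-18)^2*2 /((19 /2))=-20820240 /209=-99618.37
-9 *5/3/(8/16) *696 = -20880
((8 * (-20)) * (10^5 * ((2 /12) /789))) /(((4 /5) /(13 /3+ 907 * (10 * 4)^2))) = -43536130000000 /7101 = -6130985776.65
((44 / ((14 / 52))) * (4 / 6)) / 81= 2288 / 1701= 1.35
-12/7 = -1.71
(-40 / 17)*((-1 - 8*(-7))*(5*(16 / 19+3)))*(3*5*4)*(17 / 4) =-12045000 / 19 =-633947.37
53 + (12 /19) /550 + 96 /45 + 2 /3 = 291561 /5225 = 55.80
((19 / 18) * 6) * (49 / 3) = 931 / 9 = 103.44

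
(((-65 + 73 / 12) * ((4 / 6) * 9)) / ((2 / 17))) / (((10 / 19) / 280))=-1598527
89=89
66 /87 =22 /29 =0.76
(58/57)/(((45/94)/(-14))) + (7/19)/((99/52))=-834148/28215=-29.56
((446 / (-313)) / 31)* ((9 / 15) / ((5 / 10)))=-2676 / 48515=-0.06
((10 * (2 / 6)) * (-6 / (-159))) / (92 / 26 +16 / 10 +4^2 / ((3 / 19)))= 650 / 550193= 0.00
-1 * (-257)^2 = -66049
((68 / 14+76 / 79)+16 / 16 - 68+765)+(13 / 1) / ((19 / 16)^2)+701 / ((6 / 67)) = 10230238607 / 1197798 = 8540.87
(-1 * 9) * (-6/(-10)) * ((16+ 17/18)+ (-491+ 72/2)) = 4731/2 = 2365.50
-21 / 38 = -0.55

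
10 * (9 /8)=11.25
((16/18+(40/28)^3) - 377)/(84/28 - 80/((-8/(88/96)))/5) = -2304110/29841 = -77.21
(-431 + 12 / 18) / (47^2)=-1291 / 6627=-0.19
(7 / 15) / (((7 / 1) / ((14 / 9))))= 14 / 135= 0.10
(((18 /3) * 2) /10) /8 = 3 /20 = 0.15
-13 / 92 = -0.14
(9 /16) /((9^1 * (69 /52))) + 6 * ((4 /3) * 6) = 13261 /276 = 48.05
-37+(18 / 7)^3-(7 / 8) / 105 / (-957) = -787687217 / 39390120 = -20.00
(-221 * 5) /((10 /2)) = -221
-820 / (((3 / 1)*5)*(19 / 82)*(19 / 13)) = -174824 / 1083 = -161.43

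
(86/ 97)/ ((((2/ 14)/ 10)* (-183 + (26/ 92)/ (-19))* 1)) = -0.34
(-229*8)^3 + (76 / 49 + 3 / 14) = -602563031891 / 98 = -6148602366.23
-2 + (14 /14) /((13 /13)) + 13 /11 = 2 /11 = 0.18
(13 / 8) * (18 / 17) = 117 / 68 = 1.72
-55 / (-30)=11 / 6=1.83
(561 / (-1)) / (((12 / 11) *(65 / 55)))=-22627 / 52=-435.13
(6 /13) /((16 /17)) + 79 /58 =5587 /3016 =1.85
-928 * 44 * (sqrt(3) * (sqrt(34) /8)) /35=-1472.80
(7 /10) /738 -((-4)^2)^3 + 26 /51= -513820081 /125460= -4095.49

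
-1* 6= -6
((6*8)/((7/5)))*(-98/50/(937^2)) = -336/4389845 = -0.00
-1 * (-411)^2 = -168921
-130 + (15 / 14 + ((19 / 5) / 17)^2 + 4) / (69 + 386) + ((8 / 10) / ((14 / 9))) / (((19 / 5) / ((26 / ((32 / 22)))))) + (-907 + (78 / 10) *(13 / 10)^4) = -177038076069107 / 174888350000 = -1012.29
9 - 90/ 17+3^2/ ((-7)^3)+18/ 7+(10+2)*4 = 316338/ 5831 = 54.25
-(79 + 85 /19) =-1586 /19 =-83.47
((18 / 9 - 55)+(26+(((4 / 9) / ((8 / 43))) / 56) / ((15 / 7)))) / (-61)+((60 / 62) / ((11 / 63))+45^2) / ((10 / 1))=9143132497 / 44930160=203.50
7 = 7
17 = 17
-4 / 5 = -0.80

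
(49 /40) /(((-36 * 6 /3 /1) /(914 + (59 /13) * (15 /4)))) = -2372237 /149760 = -15.84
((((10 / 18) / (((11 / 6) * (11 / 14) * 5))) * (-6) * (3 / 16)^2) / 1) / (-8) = 63 / 30976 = 0.00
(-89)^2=7921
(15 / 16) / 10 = 3 / 32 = 0.09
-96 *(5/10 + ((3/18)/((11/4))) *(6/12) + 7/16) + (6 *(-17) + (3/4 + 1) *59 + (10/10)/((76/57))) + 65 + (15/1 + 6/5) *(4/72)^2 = -25.86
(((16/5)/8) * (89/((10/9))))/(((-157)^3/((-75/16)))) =2403/61918288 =0.00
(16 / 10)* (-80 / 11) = -11.64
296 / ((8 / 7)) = 259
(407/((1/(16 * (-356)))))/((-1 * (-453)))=-2318272/453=-5117.60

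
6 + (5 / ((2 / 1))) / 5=13 / 2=6.50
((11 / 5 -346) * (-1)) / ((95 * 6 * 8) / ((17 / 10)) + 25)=29223 / 230125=0.13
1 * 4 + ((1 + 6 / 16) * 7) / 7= 43 / 8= 5.38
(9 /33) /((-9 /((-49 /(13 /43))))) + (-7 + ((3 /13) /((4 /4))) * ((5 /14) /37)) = -2.09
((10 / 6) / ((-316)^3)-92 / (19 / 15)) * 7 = -914449294745 / 1798606272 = -508.42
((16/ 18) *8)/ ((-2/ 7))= -224/ 9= -24.89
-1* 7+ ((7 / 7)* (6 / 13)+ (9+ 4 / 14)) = 250 / 91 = 2.75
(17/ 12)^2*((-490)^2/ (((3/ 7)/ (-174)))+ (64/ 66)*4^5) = -116207876531/ 594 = -195636155.78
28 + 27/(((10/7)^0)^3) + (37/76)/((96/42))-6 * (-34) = 315203/1216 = 259.21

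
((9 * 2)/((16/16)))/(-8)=-9/4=-2.25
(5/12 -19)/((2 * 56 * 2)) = -223/2688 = -0.08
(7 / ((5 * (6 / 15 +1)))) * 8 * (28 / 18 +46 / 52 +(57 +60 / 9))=61876 / 117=528.85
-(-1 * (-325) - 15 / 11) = -323.64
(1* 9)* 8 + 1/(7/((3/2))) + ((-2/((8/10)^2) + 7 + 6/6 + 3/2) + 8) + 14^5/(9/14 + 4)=421969201/3640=115925.60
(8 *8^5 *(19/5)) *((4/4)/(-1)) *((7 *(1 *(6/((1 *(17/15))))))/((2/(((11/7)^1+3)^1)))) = -1434451968/17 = -84379527.53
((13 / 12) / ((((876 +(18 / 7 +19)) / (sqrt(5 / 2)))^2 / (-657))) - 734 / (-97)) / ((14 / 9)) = 2085623420877 / 428868230896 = 4.86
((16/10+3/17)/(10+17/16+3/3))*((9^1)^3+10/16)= 1762774/16405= 107.45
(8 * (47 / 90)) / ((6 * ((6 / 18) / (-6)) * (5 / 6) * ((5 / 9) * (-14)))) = 1692 / 875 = 1.93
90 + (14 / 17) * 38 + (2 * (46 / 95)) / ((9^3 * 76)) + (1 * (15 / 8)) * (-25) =13317670373 / 178954920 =74.42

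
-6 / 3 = -2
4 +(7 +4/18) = 101/9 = 11.22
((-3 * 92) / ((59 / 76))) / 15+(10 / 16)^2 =-440113 / 18880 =-23.31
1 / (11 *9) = 1 / 99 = 0.01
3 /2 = 1.50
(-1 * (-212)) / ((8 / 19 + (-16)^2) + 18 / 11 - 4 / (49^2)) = 53191754 / 64747349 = 0.82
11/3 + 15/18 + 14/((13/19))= 649/26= 24.96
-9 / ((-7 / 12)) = 108 / 7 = 15.43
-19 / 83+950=78831 / 83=949.77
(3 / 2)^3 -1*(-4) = 59 / 8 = 7.38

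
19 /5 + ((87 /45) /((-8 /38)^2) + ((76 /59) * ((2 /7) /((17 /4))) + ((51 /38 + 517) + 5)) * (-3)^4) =1358913599339 /32015760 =42445.15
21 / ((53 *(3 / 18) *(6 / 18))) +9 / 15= 2049 / 265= 7.73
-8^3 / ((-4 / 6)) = 768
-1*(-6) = 6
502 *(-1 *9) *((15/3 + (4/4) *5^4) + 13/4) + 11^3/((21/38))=-120061831/42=-2858615.02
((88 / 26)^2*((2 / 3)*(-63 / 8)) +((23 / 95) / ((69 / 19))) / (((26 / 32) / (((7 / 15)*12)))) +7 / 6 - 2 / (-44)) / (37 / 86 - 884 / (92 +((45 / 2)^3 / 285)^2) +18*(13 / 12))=-4560744785998188 / 1513760609035675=-3.01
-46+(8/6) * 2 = -130/3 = -43.33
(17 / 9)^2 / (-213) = -289 / 17253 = -0.02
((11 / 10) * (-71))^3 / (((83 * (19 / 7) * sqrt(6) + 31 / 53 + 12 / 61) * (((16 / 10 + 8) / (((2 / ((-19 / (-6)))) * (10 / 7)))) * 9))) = 75466617746597 / 5910225759745200 - 413278300806205967 * sqrt(6) / 112294289435158800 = -9.00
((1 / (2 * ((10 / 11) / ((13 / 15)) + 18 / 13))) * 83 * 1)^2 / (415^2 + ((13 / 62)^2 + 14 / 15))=676895538605 / 400876436385168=0.00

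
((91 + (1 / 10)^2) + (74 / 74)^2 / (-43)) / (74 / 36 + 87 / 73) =257046651 / 9174050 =28.02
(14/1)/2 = 7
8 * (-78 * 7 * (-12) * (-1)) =-52416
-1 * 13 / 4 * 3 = -39 / 4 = -9.75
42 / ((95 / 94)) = 41.56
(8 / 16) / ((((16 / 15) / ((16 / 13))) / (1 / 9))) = 5 / 78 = 0.06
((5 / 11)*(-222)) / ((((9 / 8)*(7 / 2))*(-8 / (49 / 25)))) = 1036 / 165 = 6.28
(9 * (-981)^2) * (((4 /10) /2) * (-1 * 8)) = -69289992 /5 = -13857998.40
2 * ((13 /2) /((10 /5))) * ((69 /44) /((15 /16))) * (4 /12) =598 /165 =3.62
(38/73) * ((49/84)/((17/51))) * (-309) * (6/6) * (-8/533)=164388/38909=4.22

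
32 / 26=16 / 13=1.23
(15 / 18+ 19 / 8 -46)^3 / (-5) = 1083206683 / 69120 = 15671.39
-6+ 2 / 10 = -29 / 5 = -5.80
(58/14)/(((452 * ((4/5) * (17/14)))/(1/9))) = 145/138312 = 0.00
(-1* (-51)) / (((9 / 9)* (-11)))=-51 / 11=-4.64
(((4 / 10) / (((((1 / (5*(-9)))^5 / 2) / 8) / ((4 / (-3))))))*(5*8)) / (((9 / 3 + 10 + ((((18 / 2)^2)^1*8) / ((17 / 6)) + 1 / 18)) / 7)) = 134915155200000 / 73979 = 1823695308.13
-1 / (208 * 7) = -1 / 1456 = -0.00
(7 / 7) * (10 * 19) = 190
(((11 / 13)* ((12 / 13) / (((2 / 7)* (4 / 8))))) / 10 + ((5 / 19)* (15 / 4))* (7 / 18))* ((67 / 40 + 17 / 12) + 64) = 2886661897 / 46238400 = 62.43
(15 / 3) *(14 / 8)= 35 / 4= 8.75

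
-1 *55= -55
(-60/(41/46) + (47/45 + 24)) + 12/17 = -1303741/31365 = -41.57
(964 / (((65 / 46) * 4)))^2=122899396 / 4225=29088.61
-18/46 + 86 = 85.61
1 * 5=5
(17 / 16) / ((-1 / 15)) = -255 / 16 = -15.94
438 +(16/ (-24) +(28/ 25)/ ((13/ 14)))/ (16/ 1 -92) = 16227637/ 37050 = 437.99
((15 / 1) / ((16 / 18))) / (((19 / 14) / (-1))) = -945 / 76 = -12.43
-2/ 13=-0.15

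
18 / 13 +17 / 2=257 / 26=9.88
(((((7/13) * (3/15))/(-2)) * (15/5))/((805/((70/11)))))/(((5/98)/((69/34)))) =-3087/60775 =-0.05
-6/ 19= -0.32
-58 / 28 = -29 / 14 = -2.07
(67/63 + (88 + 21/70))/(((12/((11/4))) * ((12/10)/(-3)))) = -619289/12096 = -51.20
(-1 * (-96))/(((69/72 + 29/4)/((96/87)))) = 73728/5713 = 12.91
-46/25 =-1.84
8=8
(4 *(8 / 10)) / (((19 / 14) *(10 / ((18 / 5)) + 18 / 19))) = 288 / 455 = 0.63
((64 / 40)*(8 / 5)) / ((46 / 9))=288 / 575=0.50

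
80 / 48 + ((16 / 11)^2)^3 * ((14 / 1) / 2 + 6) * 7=863.46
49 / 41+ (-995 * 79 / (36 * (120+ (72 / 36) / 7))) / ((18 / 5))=-86062991 / 22370256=-3.85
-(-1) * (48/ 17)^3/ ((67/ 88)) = 9732096/ 329171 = 29.57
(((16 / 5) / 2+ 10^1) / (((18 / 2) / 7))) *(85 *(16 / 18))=55216 / 81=681.68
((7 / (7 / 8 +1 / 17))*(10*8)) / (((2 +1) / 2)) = 152320 / 381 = 399.79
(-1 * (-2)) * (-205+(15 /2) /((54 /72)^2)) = -1150 /3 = -383.33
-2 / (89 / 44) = -88 / 89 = -0.99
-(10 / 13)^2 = -100 / 169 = -0.59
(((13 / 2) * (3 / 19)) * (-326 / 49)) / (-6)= 1.14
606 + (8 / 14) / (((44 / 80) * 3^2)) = 420038 / 693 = 606.12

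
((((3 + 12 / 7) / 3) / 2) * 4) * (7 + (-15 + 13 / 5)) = -594 / 35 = -16.97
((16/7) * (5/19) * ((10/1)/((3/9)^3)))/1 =21600/133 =162.41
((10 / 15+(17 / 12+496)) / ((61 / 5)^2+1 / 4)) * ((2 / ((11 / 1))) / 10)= 29885 / 491997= 0.06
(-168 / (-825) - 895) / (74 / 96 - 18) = 11811312 / 227425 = 51.93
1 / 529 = 0.00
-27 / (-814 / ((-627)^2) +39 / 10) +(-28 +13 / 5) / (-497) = -6.88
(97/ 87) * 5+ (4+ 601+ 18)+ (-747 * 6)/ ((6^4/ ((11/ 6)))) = 2598451/ 4176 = 622.23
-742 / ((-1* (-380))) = -371 / 190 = -1.95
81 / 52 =1.56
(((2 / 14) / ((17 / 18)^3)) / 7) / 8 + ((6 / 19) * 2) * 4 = 11569227 / 4574003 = 2.53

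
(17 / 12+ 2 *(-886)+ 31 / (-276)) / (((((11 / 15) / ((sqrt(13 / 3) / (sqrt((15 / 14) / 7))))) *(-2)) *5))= 142541 *sqrt(130) / 1265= 1284.76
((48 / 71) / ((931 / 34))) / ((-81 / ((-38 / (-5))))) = -1088 / 469665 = -0.00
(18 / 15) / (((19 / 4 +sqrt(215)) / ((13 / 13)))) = 0.06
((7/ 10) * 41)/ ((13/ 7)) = 2009/ 130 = 15.45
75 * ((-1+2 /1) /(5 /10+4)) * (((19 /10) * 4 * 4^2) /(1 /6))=12160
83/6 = 13.83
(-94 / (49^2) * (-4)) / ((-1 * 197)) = -376 / 472997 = -0.00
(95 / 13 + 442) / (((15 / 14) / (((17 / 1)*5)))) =463386 / 13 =35645.08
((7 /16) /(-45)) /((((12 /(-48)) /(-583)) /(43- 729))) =1399783 /90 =15553.14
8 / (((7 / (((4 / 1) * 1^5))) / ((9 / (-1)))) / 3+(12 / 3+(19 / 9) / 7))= 6048 / 3203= 1.89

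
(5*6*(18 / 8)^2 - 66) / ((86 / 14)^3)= 235641 / 636056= 0.37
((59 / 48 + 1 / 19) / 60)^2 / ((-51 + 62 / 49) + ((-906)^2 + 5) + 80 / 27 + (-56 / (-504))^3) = 602653401 / 1083839716802252800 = 0.00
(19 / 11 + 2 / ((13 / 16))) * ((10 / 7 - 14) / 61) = -0.86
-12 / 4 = -3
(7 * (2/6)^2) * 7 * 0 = 0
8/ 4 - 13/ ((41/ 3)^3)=137491/ 68921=1.99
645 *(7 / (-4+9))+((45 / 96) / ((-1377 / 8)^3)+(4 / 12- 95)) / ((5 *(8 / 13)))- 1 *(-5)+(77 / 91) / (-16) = 793967724917771 / 905136139440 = 877.18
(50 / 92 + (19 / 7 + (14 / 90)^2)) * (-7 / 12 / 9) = -2140003 / 10060200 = -0.21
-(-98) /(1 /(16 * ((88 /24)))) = 17248 /3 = 5749.33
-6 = -6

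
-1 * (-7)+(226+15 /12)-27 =829 /4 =207.25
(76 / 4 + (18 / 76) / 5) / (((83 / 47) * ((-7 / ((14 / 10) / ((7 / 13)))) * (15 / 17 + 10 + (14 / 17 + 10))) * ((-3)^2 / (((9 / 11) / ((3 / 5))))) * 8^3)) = -488189 / 8938183680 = -0.00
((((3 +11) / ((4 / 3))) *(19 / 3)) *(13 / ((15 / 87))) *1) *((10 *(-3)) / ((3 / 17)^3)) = -27371414.78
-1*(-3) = 3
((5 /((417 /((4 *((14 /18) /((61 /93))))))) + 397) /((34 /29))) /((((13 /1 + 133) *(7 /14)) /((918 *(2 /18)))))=473.20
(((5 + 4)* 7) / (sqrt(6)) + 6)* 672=4032 + 7056* sqrt(6)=21315.60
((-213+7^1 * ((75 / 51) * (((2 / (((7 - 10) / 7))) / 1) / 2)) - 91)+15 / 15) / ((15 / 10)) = -33356 / 153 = -218.01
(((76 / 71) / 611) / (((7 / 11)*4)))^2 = 43681 / 92213646889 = 0.00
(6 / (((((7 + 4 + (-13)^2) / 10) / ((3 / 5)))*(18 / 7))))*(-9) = -7 / 10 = -0.70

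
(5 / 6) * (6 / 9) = 5 / 9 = 0.56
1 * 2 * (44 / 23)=88 / 23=3.83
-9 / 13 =-0.69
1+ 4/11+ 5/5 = 26/11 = 2.36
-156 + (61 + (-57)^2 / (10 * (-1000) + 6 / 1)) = -50141 / 526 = -95.33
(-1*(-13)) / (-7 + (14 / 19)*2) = -247 / 105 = -2.35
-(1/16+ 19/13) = -317/208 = -1.52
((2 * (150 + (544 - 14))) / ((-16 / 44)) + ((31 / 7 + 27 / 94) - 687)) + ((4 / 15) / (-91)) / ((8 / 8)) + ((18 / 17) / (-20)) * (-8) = -275579383 / 62322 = -4421.86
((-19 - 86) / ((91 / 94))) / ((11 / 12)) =-16920 / 143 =-118.32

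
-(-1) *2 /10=1 /5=0.20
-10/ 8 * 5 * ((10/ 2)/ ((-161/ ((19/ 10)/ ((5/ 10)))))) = 475/ 644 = 0.74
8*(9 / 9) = 8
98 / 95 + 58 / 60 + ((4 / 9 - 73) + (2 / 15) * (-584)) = -50761 / 342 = -148.42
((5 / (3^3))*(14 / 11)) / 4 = 35 / 594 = 0.06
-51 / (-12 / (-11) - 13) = 561 / 131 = 4.28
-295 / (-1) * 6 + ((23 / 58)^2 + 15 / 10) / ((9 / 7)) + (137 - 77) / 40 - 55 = 52007779 / 30276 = 1717.79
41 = 41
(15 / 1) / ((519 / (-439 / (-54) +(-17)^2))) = 80225 / 9342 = 8.59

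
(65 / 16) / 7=65 / 112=0.58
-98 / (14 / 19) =-133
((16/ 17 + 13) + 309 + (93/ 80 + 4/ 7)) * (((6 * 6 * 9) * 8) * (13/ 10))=3254725071/ 2975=1094025.23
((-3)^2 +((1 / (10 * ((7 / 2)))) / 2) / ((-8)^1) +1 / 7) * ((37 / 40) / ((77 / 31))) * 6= 17614479 / 862400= 20.42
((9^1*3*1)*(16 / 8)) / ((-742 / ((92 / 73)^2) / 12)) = -2742336 / 1977059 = -1.39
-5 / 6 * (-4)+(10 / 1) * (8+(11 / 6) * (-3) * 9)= -1235 / 3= -411.67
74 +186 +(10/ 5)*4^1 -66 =202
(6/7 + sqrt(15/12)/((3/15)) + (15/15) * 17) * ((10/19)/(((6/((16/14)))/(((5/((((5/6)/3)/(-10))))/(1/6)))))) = -1800000/931 - 36000 * sqrt(5)/133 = -2538.66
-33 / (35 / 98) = -462 / 5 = -92.40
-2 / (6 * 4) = -1 / 12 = -0.08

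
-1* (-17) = 17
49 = 49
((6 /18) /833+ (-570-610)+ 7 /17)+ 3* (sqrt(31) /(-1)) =-2947790 /2499-3* sqrt(31) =-1196.29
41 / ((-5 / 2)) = -82 / 5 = -16.40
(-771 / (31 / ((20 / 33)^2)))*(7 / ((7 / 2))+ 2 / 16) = -218450 / 11253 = -19.41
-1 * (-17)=17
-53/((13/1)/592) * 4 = -125504/13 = -9654.15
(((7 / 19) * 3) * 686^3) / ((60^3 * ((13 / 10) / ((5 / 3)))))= 282475249 / 133380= 2117.82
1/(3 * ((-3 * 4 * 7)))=-1/252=-0.00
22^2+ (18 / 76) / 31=570161 / 1178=484.01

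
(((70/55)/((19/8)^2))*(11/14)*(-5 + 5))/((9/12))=0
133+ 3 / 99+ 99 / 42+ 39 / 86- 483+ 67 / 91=-44733230 / 129129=-346.42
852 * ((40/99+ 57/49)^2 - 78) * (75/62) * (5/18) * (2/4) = -15777141362375/1458996462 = -10813.69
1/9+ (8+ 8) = 145/9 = 16.11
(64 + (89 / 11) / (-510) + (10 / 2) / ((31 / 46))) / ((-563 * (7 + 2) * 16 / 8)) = -12417781 / 1762403940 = -0.01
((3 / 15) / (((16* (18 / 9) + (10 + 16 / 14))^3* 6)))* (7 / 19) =2401 / 15699856560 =0.00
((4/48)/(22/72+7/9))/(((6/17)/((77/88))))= 119/624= 0.19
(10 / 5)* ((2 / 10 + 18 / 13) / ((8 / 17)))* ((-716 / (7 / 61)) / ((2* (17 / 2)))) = -1124657 / 455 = -2471.77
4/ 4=1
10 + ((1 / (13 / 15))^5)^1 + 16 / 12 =14902087 / 1113879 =13.38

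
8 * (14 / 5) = 112 / 5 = 22.40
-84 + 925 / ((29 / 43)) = 37339 / 29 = 1287.55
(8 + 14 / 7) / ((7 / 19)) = 190 / 7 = 27.14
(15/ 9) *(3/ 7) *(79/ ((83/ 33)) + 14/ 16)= 107185/ 4648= 23.06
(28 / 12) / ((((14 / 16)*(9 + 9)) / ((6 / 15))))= 8 / 135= 0.06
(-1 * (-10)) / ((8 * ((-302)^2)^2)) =5 / 33272678464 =0.00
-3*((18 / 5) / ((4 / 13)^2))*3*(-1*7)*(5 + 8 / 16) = 1054053 / 80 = 13175.66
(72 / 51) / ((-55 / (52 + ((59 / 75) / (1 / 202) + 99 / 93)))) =-358424 / 65875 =-5.44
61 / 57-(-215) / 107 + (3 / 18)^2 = 227417 / 73188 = 3.11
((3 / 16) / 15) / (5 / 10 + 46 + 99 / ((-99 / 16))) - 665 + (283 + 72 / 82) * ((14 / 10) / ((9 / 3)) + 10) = 692153947 / 300120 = 2306.26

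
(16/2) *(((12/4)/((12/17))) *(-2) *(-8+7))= 68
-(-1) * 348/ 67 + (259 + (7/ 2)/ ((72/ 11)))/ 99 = 7465079/ 955152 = 7.82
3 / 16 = 0.19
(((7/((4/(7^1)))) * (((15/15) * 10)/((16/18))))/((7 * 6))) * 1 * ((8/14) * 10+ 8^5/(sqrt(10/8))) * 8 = 150+ 344064 * sqrt(5) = 769500.49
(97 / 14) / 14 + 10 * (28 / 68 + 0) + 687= 2304453 / 3332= 691.61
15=15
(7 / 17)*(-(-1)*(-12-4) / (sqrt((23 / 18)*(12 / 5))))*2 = -112*sqrt(690) / 391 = -7.52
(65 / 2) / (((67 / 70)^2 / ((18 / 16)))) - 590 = -9877415 / 17956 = -550.09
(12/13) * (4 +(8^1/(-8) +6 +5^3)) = 1608/13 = 123.69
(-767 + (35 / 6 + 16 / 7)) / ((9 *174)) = -0.48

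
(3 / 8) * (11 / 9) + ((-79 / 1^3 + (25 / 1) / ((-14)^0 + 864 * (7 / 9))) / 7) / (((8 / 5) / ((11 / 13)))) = -8094757 / 1469832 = -5.51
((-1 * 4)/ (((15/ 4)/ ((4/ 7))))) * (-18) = 384/ 35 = 10.97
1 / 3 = 0.33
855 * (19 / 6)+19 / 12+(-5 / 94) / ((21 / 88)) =10694581 / 3948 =2708.86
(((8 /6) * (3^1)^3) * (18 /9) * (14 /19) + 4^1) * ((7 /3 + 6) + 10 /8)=31165 /57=546.75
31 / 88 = 0.35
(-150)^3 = -3375000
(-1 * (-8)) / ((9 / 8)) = 64 / 9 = 7.11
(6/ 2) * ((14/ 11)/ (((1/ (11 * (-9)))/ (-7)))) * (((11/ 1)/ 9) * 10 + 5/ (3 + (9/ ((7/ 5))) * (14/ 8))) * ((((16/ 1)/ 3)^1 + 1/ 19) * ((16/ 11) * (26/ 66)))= 13454459200/ 131043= 102672.09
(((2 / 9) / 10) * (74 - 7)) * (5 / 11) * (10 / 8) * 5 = 1675 / 396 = 4.23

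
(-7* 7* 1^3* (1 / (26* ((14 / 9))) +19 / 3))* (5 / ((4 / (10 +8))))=-7009.76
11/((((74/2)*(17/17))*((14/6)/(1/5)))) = 33/1295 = 0.03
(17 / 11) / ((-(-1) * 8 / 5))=85 / 88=0.97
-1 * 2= -2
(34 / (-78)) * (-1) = 17 / 39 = 0.44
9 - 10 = -1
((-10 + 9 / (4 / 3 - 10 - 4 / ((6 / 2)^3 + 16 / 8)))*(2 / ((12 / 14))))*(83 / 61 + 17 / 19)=-77245007 / 1331691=-58.01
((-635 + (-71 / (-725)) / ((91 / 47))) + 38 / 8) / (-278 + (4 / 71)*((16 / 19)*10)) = 224351686823 / 98799409800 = 2.27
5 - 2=3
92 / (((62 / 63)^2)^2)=362318103 / 3694084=98.08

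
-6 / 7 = -0.86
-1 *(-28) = 28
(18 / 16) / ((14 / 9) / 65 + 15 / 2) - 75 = -2635635 / 35212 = -74.85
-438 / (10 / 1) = -219 / 5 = -43.80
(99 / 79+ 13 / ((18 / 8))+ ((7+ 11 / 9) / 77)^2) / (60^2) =267184243 / 136582815600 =0.00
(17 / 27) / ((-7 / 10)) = -170 / 189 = -0.90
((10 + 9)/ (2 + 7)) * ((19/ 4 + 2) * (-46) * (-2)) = 1311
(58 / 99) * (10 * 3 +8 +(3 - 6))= 2030 / 99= 20.51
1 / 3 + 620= 1861 / 3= 620.33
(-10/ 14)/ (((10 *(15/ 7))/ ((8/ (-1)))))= 4/ 15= 0.27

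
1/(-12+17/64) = -64/751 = -0.09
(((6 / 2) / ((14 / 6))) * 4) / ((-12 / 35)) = -15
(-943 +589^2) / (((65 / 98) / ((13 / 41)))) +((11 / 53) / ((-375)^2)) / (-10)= 165394.36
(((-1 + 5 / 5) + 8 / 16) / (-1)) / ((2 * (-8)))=1 / 32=0.03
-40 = -40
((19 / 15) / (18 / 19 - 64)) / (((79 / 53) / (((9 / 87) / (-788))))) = 19133 / 10813794920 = 0.00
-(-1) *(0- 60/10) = -6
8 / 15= 0.53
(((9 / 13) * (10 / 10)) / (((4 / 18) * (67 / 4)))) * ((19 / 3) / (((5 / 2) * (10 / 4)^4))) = 32832 / 2721875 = 0.01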